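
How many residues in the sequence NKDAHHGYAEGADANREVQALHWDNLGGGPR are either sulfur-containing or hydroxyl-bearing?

1

Sulfur-containing: C, M. Hydroxyl-bearing: S, T, Y.
Sulfur-containing residues here: none (0).
Hydroxyl-bearing residues here: Y8 (1).
The two groups share no amino acid, so total = 0 + 1 = 1.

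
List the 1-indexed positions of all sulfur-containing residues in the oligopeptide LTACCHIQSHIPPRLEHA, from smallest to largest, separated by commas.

The sulfur-bearing residues are cysteine (–SH) and methionine (–S–CH₃).
Matching residues: C4, C5.

4, 5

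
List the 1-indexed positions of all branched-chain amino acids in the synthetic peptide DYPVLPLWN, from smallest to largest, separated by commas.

The BCAAs are Val, Leu, and Ile — aliphatic side chains with a branch point.
Matching residues: V4, L5, L7.

4, 5, 7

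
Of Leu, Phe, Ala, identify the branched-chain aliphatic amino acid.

Valine (V), leucine (L), and isoleucine (I) are the branched-chain amino acids.
Of the listed options, only Leu belongs to this group.

Leu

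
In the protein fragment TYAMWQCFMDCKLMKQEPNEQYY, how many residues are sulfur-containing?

5

Only Cys (C) and Met (M) have a sulfur atom in the side chain.
Matching residues: M4, C7, M9, C11, M14.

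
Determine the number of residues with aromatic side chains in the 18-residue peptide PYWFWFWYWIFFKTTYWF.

13

The aromatic amino acids are Phe (F, benzyl), Trp (W, indole), and Tyr (Y, phenol).
Matching residues: Y2, W3, F4, W5, F6, W7, Y8, W9, F11, F12, Y16, W17, F18.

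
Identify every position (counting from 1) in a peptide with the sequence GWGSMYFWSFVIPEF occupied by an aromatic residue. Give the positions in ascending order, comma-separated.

2, 6, 7, 8, 10, 15

Matching residues: W2, Y6, F7, W8, F10, F15.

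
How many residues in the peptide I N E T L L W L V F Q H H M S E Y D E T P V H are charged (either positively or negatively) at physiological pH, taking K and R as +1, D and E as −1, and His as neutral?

Charged side chains at pH ~7.4: K, R (positive); D, E (negative).
Matching residues: E3, E16, D18, E19.

4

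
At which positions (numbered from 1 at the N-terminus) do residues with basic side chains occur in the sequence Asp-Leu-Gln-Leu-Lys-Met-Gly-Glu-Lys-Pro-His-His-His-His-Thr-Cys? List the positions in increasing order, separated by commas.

Lysine (K), arginine (R), and histidine (H) have basic, nitrogen-containing side chains.
Matching residues: Lys5, Lys9, His11, His12, His13, His14.

5, 9, 11, 12, 13, 14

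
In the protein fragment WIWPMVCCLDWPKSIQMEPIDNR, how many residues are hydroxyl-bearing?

1

S, T, and Y are the three residues with a side-chain hydroxyl.
Matching residues: S14.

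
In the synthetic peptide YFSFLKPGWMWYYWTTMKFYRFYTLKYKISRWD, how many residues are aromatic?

14

F, W, and Y each carry an aromatic ring on the side chain.
Matching residues: Y1, F2, F4, W9, W11, Y12, Y13, W14, F19, Y20, F22, Y23, Y27, W32.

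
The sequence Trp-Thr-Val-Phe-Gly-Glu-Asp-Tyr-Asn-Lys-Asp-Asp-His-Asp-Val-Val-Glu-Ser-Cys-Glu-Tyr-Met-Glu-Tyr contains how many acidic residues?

Aspartate (D) and glutamate (E) have carboxylic-acid side chains and are the acidic amino acids.
Matching residues: Glu6, Asp7, Asp11, Asp12, Asp14, Glu17, Glu20, Glu23.

8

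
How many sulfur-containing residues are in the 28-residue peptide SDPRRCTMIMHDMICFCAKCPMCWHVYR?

Cysteine (C, thiol) and methionine (M, thioether) are the two sulfur-containing amino acids.
Matching residues: C6, M8, M10, M13, C15, C17, C20, M22, C23.

9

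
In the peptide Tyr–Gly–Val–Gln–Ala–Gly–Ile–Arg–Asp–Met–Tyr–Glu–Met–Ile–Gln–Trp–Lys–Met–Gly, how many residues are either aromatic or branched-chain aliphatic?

6

Aromatic: F, W, Y. Branched-chain aliphatic: I, L, V.
Aromatic residues here: Tyr1, Tyr11, Trp16 (3).
Branched-chain aliphatic residues here: Val3, Ile7, Ile14 (3).
The two groups share no amino acid, so total = 3 + 3 = 6.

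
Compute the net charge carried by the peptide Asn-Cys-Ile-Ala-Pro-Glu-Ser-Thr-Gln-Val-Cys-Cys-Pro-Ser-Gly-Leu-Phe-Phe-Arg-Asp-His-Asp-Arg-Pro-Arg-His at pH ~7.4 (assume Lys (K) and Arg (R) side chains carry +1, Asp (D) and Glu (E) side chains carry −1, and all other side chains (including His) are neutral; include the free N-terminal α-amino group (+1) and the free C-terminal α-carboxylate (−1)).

Positive (K, R): Arg19, Arg23, Arg25 → +3.
Negative (D, E): Glu6, Asp20, Asp22 → −3.
The N-terminus (+1) and C-terminus (−1) cancel.
Net charge = (+3) + (−3) = 0.

0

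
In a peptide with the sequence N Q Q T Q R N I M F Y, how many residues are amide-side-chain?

5

The amide-side-chain residues are Asn (N) and Gln (Q).
Matching residues: N1, Q2, Q3, Q5, N7.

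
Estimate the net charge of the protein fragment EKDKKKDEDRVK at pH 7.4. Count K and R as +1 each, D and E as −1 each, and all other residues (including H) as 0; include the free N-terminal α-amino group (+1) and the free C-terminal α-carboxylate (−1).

Positive (K, R): K2, K4, K5, K6, R10, K12 → +6.
Negative (D, E): E1, D3, D7, E8, D9 → −5.
The N-terminus (+1) and C-terminus (−1) cancel.
Net charge = (+6) + (−5) = +1.

+1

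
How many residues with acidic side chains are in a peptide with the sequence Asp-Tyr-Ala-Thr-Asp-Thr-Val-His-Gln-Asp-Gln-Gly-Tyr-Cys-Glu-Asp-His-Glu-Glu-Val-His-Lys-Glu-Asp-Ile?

9

The acidic residues are Asp (D) and Glu (E), whose side chains end in a carboxylate group.
Matching residues: Asp1, Asp5, Asp10, Glu15, Asp16, Glu18, Glu19, Glu23, Asp24.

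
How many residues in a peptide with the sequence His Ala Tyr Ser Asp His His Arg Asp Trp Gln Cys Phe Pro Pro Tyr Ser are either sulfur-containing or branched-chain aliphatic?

Sulfur-containing: C, M. Branched-chain aliphatic: I, L, V.
Sulfur-containing residues here: Cys12 (1).
Branched-chain aliphatic residues here: none (0).
The two groups share no amino acid, so total = 1 + 0 = 1.

1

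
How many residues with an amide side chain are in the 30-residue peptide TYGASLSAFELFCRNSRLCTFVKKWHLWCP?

1

Only N (asparagine) and Q (glutamine) carry a side-chain carboxamide.
Matching residues: N15.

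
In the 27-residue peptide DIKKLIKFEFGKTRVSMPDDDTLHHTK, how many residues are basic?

8

K, R, and H are the three residues with basic side chains (ε-amine, guanidinium, and imidazole respectively).
Matching residues: K3, K4, K7, K12, R14, H24, H25, K27.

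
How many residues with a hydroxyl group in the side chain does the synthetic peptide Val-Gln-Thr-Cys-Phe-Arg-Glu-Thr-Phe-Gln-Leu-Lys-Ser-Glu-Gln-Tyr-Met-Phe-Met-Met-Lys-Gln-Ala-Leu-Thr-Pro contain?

5

S, T, and Y are the three residues with a side-chain hydroxyl.
Matching residues: Thr3, Thr8, Ser13, Tyr16, Thr25.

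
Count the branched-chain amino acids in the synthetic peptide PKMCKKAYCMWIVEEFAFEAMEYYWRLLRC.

Valine (V), leucine (L), and isoleucine (I) are the branched-chain amino acids.
Matching residues: I12, V13, L27, L28.

4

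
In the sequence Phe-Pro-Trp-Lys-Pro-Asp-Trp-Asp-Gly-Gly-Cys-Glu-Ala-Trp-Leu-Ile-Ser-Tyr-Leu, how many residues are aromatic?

F, W, and Y each carry an aromatic ring on the side chain.
Matching residues: Phe1, Trp3, Trp7, Trp14, Tyr18.

5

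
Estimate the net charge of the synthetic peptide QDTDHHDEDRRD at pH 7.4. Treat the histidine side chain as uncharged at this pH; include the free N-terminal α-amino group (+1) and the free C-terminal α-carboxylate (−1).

-4

At pH ~7.4 the Lys and Arg side chains are protonated (+1), the Asp and Glu side chains are deprotonated (−1), and with His taken as neutral all other side chains carry no charge.
Positive (K, R): R10, R11 → +2.
Negative (D, E): D2, D4, D7, E8, D9, D12 → −6.
The N-terminus (+1) and C-terminus (−1) cancel.
Net charge = (+2) + (−6) = −4.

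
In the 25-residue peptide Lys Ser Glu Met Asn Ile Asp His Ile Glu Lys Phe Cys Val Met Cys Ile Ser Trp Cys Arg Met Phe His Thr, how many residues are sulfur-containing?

The sulfur-bearing residues are cysteine (–SH) and methionine (–S–CH₃).
Matching residues: Met4, Cys13, Met15, Cys16, Cys20, Met22.

6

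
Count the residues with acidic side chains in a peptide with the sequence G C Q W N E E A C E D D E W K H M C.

6

The acidic residues are Asp (D) and Glu (E), whose side chains end in a carboxylate group.
Matching residues: E6, E7, E10, D11, D12, E13.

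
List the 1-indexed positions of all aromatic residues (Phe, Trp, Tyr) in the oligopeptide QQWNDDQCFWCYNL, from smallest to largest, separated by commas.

Matching residues: W3, F9, W10, Y12.

3, 9, 10, 12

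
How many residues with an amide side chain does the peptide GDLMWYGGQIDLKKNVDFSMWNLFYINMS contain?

4

Only N (asparagine) and Q (glutamine) carry a side-chain carboxamide.
Matching residues: Q9, N15, N22, N27.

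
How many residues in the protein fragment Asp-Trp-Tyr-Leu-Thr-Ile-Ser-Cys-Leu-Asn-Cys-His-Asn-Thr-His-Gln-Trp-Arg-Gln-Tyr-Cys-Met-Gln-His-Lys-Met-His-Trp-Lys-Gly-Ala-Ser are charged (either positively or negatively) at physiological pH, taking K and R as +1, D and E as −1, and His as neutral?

Charged side chains at pH ~7.4: K, R (positive); D, E (negative).
Matching residues: Asp1, Arg18, Lys25, Lys29.

4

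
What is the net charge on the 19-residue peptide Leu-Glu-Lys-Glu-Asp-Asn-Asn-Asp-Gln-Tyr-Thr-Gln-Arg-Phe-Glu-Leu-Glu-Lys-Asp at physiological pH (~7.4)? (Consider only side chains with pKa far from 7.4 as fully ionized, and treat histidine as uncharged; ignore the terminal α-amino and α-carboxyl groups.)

-4

At pH ~7.4 the Lys and Arg side chains are protonated (+1), the Asp and Glu side chains are deprotonated (−1), and with His taken as neutral all other side chains carry no charge.
Positive (K, R): Lys3, Arg13, Lys18 → +3.
Negative (D, E): Glu2, Glu4, Asp5, Asp8, Glu15, Glu17, Asp19 → −7.
Net charge = (+3) + (−7) = −4.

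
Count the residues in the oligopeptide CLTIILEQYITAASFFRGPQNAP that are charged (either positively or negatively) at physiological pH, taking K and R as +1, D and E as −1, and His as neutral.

2

Charged side chains at pH ~7.4: K, R (positive); D, E (negative).
Matching residues: E7, R17.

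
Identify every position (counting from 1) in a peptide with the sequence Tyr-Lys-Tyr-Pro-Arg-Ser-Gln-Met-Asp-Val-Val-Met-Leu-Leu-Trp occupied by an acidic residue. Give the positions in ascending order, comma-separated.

Aspartate (D) and glutamate (E) have carboxylic-acid side chains and are the acidic amino acids.
Matching residues: Asp9.

9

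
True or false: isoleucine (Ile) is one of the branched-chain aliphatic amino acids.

True

The BCAAs are Val, Leu, and Ile — aliphatic side chains with a branch point.
Isoleucine is in this group.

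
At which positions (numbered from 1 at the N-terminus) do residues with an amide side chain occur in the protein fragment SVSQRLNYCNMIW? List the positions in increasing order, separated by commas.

4, 7, 10

The amide-side-chain residues are Asn (N) and Gln (Q).
Matching residues: Q4, N7, N10.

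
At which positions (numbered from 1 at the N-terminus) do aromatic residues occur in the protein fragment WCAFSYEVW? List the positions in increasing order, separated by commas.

1, 4, 6, 9

F, W, and Y each carry an aromatic ring on the side chain.
Matching residues: W1, F4, Y6, W9.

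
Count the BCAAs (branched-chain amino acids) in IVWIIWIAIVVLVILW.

12

V, L, and I make up the branched-chain aliphatic group.
Matching residues: I1, V2, I4, I5, I7, I9, V10, V11, L12, V13, I14, L15.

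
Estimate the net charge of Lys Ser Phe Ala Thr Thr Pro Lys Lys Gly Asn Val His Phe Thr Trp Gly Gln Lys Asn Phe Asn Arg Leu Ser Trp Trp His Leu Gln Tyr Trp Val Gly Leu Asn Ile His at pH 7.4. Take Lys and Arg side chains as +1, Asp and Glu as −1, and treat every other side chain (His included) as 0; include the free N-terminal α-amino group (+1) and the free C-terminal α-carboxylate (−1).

Positive (K, R): Lys1, Lys8, Lys9, Lys19, Arg23 → +5.
Negative (D, E): none → −0.
The N-terminus (+1) and C-terminus (−1) cancel.
Net charge = (+5) + (−0) = +5.

+5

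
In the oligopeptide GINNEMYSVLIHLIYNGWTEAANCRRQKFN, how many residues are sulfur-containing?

2

The sulfur-bearing residues are cysteine (–SH) and methionine (–S–CH₃).
Matching residues: M6, C24.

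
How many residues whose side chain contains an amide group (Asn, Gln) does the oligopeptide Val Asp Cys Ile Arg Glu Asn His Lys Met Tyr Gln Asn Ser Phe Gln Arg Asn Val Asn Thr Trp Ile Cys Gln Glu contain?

Matching residues: Asn7, Gln12, Asn13, Gln16, Asn18, Asn20, Gln25.

7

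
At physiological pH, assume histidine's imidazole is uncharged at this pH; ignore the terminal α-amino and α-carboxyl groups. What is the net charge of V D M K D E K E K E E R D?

-3

The side chains ionized at physiological pH are Lys/Arg (+1) and Asp/Glu (−1); with His treated as neutral, nothing else contributes.
Positive (K, R): K4, K7, K9, R12 → +4.
Negative (D, E): D2, D5, E6, E8, E10, E11, D13 → −7.
Net charge = (+4) + (−7) = −3.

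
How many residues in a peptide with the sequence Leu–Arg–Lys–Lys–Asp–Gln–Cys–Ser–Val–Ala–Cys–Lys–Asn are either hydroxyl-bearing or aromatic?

1

Hydroxyl-bearing: S, T, Y. Aromatic: F, W, Y.
Hydroxyl-bearing residues here: Ser8 (1).
Aromatic residues here: none (0).
(Y belongs to both groups, but none appear in this sequence.) Total = 1 + 0 = 1.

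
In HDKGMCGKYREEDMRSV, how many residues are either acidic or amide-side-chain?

Acidic: D, E. Amide-side-chain: N, Q.
Acidic residues here: D2, E11, E12, D13 (4).
Amide-side-chain residues here: none (0).
The two groups share no amino acid, so total = 4 + 0 = 4.

4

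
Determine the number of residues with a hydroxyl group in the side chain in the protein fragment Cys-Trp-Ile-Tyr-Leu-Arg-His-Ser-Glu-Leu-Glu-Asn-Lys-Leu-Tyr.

3

The –OH-bearing residues are Ser, Thr (aliphatic alcohols), and Tyr (phenol).
Matching residues: Tyr4, Ser8, Tyr15.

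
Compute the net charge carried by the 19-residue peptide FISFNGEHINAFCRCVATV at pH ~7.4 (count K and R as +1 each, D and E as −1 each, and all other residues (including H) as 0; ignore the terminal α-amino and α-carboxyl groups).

0

Positive (K, R): R14 → +1.
Negative (D, E): E7 → −1.
Net charge = (+1) + (−1) = 0.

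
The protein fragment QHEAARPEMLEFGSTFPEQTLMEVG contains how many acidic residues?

The acidic residues are Asp (D) and Glu (E), whose side chains end in a carboxylate group.
Matching residues: E3, E8, E11, E18, E23.

5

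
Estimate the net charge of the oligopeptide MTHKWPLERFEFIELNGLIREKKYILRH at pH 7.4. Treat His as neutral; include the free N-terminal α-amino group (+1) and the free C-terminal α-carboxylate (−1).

+2

At pH ~7.4 the Lys and Arg side chains are protonated (+1), the Asp and Glu side chains are deprotonated (−1), and with His taken as neutral all other side chains carry no charge.
Positive (K, R): K4, R9, R20, K22, K23, R27 → +6.
Negative (D, E): E8, E11, E14, E21 → −4.
The N-terminus (+1) and C-terminus (−1) cancel.
Net charge = (+6) + (−4) = +2.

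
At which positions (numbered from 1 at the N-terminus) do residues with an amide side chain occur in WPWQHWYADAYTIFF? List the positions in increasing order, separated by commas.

4

The amide-side-chain residues are Asn (N) and Gln (Q).
Matching residues: Q4.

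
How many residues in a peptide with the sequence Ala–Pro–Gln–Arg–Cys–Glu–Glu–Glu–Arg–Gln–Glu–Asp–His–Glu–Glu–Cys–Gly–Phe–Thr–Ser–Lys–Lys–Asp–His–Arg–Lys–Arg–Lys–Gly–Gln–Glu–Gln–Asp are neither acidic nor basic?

Acidic: D, E. Basic: K, R, H. All other residues are neither.
Matching residues: Ala1, Pro2, Gln3, Cys5, Gln10, Cys16, Gly17, Phe18, Thr19, Ser20, Gly29, Gln30, Gln32.

13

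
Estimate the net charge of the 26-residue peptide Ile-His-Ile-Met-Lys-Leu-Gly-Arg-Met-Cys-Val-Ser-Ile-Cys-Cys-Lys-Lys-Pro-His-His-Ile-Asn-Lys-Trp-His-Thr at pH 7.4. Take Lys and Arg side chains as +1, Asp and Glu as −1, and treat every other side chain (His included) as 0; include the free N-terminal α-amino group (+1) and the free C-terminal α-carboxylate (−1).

+5

Positive (K, R): Lys5, Arg8, Lys16, Lys17, Lys23 → +5.
Negative (D, E): none → −0.
The N-terminus (+1) and C-terminus (−1) cancel.
Net charge = (+5) + (−0) = +5.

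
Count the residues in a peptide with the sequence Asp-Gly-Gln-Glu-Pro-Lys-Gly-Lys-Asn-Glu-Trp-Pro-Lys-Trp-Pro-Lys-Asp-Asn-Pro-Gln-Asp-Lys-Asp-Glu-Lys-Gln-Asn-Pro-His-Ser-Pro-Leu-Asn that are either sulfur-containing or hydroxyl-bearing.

Sulfur-containing: C, M. Hydroxyl-bearing: S, T, Y.
Sulfur-containing residues here: none (0).
Hydroxyl-bearing residues here: Ser30 (1).
The two groups share no amino acid, so total = 0 + 1 = 1.

1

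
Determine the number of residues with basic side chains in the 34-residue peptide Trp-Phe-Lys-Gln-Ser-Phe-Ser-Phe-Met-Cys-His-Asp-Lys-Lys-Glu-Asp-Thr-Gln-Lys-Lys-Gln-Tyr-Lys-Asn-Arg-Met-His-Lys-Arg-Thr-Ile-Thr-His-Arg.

The basic amino acids are Lys (K), Arg (R), and His (H).
Matching residues: Lys3, His11, Lys13, Lys14, Lys19, Lys20, Lys23, Arg25, His27, Lys28, Arg29, His33, Arg34.

13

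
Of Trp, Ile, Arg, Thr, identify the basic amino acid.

Arg

Lysine (K), arginine (R), and histidine (H) have basic, nitrogen-containing side chains.
Of the listed options, only Arg belongs to this group.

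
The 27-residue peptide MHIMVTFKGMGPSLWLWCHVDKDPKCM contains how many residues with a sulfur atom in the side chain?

Only Cys (C) and Met (M) have a sulfur atom in the side chain.
Matching residues: M1, M4, M10, C18, C26, M27.

6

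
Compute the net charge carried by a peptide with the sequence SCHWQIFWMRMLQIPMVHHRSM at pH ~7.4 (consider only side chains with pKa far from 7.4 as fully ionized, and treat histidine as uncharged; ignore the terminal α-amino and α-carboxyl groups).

At pH ~7.4 the Lys and Arg side chains are protonated (+1), the Asp and Glu side chains are deprotonated (−1), and with His taken as neutral all other side chains carry no charge.
Positive (K, R): R10, R20 → +2.
Negative (D, E): none → −0.
Net charge = (+2) + (−0) = +2.

+2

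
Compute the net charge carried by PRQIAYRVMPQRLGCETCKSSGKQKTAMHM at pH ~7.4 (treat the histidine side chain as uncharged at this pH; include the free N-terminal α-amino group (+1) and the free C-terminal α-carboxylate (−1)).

+5

Near pH 7.4, K and R contribute +1 each, D and E contribute −1 each, and every other side chain (His included, as stated) is uncharged.
Positive (K, R): R2, R7, R12, K19, K23, K25 → +6.
Negative (D, E): E16 → −1.
The N-terminus (+1) and C-terminus (−1) cancel.
Net charge = (+6) + (−1) = +5.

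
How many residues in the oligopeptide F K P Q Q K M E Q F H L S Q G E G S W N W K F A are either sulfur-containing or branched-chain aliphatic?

Sulfur-containing: C, M. Branched-chain aliphatic: I, L, V.
Sulfur-containing residues here: M7 (1).
Branched-chain aliphatic residues here: L12 (1).
The two groups share no amino acid, so total = 1 + 1 = 2.

2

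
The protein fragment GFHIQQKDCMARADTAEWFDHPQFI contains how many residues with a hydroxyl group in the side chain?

1

Serine (S), threonine (T), and tyrosine (Y) each carry a hydroxyl group on the side chain.
Matching residues: T15.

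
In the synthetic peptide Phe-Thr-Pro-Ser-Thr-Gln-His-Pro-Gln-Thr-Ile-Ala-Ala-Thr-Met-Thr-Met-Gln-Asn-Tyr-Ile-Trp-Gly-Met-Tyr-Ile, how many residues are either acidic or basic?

Acidic: D, E. Basic: H, K, R.
Acidic residues here: none (0).
Basic residues here: His7 (1).
The two groups share no amino acid, so total = 0 + 1 = 1.

1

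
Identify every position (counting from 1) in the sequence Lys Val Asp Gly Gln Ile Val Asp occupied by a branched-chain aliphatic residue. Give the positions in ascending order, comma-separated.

2, 6, 7

V, L, and I make up the branched-chain aliphatic group.
Matching residues: Val2, Ile6, Val7.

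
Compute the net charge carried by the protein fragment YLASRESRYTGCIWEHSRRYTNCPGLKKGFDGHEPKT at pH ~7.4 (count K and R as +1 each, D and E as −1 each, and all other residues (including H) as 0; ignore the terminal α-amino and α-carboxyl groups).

+3

Positive (K, R): R5, R8, R18, R19, K27, K28, K36 → +7.
Negative (D, E): E6, E15, D31, E34 → −4.
Net charge = (+7) + (−4) = +3.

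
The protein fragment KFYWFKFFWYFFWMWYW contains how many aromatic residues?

F, W, and Y each carry an aromatic ring on the side chain.
Matching residues: F2, Y3, W4, F5, F7, F8, W9, Y10, F11, F12, W13, W15, Y16, W17.

14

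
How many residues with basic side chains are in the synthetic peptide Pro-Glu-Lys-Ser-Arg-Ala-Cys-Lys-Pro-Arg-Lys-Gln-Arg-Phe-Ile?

K, R, and H are the three residues with basic side chains (ε-amine, guanidinium, and imidazole respectively).
Matching residues: Lys3, Arg5, Lys8, Arg10, Lys11, Arg13.

6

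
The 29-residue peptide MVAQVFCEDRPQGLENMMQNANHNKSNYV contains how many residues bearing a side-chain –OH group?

2

S, T, and Y are the three residues with a side-chain hydroxyl.
Matching residues: S26, Y28.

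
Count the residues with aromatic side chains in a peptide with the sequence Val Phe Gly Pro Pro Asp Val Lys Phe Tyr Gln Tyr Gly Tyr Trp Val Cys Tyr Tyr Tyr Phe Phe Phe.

F, W, and Y each carry an aromatic ring on the side chain.
Matching residues: Phe2, Phe9, Tyr10, Tyr12, Tyr14, Trp15, Tyr18, Tyr19, Tyr20, Phe21, Phe22, Phe23.

12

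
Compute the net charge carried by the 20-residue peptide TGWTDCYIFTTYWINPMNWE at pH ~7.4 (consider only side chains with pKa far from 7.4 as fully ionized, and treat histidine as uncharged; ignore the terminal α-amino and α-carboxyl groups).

-2

Near pH 7.4, K and R contribute +1 each, D and E contribute −1 each, and every other side chain (His included, as stated) is uncharged.
Positive (K, R): none → +0.
Negative (D, E): D5, E20 → −2.
Net charge = (+0) + (−2) = −2.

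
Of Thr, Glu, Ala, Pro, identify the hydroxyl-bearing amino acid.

Thr

The –OH-bearing residues are Ser, Thr (aliphatic alcohols), and Tyr (phenol).
Of the listed options, only Thr belongs to this group.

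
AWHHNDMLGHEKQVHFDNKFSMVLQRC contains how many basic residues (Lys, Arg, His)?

Matching residues: H3, H4, H10, K12, H15, K19, R26.

7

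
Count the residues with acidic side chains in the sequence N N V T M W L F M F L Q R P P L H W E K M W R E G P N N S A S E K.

Only D (aspartate) and E (glutamate) carry a side-chain carboxylic acid.
Matching residues: E19, E24, E32.

3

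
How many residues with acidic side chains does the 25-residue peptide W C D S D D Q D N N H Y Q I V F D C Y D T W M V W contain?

The acidic residues are Asp (D) and Glu (E), whose side chains end in a carboxylate group.
Matching residues: D3, D5, D6, D8, D17, D20.

6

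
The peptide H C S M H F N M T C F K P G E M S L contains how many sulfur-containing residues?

Only Cys (C) and Met (M) have a sulfur atom in the side chain.
Matching residues: C2, M4, M8, C10, M16.

5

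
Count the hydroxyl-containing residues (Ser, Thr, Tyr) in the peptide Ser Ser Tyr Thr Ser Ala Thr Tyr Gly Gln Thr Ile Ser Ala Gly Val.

9

Matching residues: Ser1, Ser2, Tyr3, Thr4, Ser5, Thr7, Tyr8, Thr11, Ser13.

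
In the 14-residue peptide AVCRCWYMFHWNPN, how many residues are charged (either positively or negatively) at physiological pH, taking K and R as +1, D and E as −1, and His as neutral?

Charged side chains at pH ~7.4: K, R (positive); D, E (negative).
Matching residues: R4.

1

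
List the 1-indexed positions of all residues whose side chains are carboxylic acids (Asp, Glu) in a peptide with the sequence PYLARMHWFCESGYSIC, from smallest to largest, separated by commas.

Matching residues: E11.

11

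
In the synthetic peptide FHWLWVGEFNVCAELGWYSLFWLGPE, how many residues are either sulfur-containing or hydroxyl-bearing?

Sulfur-containing: C, M. Hydroxyl-bearing: S, T, Y.
Sulfur-containing residues here: C12 (1).
Hydroxyl-bearing residues here: Y18, S19 (2).
The two groups share no amino acid, so total = 1 + 2 = 3.

3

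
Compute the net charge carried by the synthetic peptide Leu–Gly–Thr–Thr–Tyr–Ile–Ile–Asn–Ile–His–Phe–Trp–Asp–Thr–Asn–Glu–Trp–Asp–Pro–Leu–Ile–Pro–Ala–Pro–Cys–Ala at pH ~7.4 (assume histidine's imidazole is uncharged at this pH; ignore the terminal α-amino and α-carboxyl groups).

-3

At pH ~7.4 the Lys and Arg side chains are protonated (+1), the Asp and Glu side chains are deprotonated (−1), and with His taken as neutral all other side chains carry no charge.
Positive (K, R): none → +0.
Negative (D, E): Asp13, Glu16, Asp18 → −3.
Net charge = (+0) + (−3) = −3.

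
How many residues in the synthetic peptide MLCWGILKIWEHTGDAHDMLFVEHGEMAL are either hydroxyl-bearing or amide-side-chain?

Hydroxyl-bearing: S, T, Y. Amide-side-chain: N, Q.
Hydroxyl-bearing residues here: T13 (1).
Amide-side-chain residues here: none (0).
The two groups share no amino acid, so total = 1 + 0 = 1.

1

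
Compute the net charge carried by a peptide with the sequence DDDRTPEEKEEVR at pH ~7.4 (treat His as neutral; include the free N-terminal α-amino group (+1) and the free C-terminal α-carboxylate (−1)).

-4

The side chains ionized at physiological pH are Lys/Arg (+1) and Asp/Glu (−1); with His treated as neutral, nothing else contributes.
Positive (K, R): R4, K9, R13 → +3.
Negative (D, E): D1, D2, D3, E7, E8, E10, E11 → −7.
The N-terminus (+1) and C-terminus (−1) cancel.
Net charge = (+3) + (−7) = −4.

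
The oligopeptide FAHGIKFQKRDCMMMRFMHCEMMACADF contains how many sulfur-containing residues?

The sulfur-bearing residues are cysteine (–SH) and methionine (–S–CH₃).
Matching residues: C12, M13, M14, M15, M18, C20, M22, M23, C25.

9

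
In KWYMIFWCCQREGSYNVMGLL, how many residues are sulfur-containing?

The sulfur-bearing residues are cysteine (–SH) and methionine (–S–CH₃).
Matching residues: M4, C8, C9, M18.

4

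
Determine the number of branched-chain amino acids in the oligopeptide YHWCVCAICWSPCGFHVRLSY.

The BCAAs are Val, Leu, and Ile — aliphatic side chains with a branch point.
Matching residues: V5, I8, V17, L19.

4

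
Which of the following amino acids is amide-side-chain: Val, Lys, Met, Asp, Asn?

Asn

The amide-side-chain residues are Asn (N) and Gln (Q).
Of the listed options, only Asn belongs to this group.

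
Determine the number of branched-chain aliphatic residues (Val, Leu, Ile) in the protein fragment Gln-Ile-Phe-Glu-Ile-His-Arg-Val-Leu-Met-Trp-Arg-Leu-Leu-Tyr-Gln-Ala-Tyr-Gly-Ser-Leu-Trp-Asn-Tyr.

7

Matching residues: Ile2, Ile5, Val8, Leu9, Leu13, Leu14, Leu21.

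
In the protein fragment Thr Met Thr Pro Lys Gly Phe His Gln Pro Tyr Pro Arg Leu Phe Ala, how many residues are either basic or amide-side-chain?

Basic: H, K, R. Amide-side-chain: N, Q.
Basic residues here: Lys5, His8, Arg13 (3).
Amide-side-chain residues here: Gln9 (1).
The two groups share no amino acid, so total = 3 + 1 = 4.

4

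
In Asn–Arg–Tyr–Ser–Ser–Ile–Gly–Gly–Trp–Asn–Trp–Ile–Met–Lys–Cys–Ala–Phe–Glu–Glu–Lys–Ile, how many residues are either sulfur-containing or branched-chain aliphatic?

Sulfur-containing: C, M. Branched-chain aliphatic: I, L, V.
Sulfur-containing residues here: Met13, Cys15 (2).
Branched-chain aliphatic residues here: Ile6, Ile12, Ile21 (3).
The two groups share no amino acid, so total = 2 + 3 = 5.

5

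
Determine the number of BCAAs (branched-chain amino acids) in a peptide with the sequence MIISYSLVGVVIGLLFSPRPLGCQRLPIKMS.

12

Valine (V), leucine (L), and isoleucine (I) are the branched-chain amino acids.
Matching residues: I2, I3, L7, V8, V10, V11, I12, L14, L15, L21, L26, I28.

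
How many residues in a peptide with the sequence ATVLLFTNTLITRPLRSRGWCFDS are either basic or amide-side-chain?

Basic: H, K, R. Amide-side-chain: N, Q.
Basic residues here: R13, R16, R18 (3).
Amide-side-chain residues here: N8 (1).
The two groups share no amino acid, so total = 3 + 1 = 4.

4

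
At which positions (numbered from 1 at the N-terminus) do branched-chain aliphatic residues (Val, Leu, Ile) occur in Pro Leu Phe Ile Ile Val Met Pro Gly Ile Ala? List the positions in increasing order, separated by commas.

2, 4, 5, 6, 10

Matching residues: Leu2, Ile4, Ile5, Val6, Ile10.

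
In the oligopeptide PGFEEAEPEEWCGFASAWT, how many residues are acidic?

Only D (aspartate) and E (glutamate) carry a side-chain carboxylic acid.
Matching residues: E4, E5, E7, E9, E10.

5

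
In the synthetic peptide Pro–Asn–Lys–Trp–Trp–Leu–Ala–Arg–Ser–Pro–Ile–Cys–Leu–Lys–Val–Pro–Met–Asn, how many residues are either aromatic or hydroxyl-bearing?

3

Aromatic: F, W, Y. Hydroxyl-bearing: S, T, Y.
Aromatic residues here: Trp4, Trp5 (2).
Hydroxyl-bearing residues here: Ser9 (1).
(Y belongs to both groups, but none appear in this sequence.) Total = 2 + 1 = 3.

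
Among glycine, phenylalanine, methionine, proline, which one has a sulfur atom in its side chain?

methionine

The sulfur-bearing residues are cysteine (–SH) and methionine (–S–CH₃).
Of the listed options, only methionine belongs to this group.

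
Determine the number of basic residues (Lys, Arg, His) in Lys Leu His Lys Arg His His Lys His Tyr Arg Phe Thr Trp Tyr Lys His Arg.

12

Matching residues: Lys1, His3, Lys4, Arg5, His6, His7, Lys8, His9, Arg11, Lys16, His17, Arg18.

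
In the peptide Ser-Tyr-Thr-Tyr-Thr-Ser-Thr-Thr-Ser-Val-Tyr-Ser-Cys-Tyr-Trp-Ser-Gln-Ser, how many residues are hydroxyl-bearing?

14

The –OH-bearing residues are Ser, Thr (aliphatic alcohols), and Tyr (phenol).
Matching residues: Ser1, Tyr2, Thr3, Tyr4, Thr5, Ser6, Thr7, Thr8, Ser9, Tyr11, Ser12, Tyr14, Ser16, Ser18.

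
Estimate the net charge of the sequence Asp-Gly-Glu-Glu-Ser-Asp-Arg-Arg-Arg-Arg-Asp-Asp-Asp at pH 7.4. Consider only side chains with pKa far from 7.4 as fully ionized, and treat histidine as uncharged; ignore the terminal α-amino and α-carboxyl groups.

The side chains ionized at physiological pH are Lys/Arg (+1) and Asp/Glu (−1); with His treated as neutral, nothing else contributes.
Positive (K, R): Arg7, Arg8, Arg9, Arg10 → +4.
Negative (D, E): Asp1, Glu3, Glu4, Asp6, Asp11, Asp12, Asp13 → −7.
Net charge = (+4) + (−7) = −3.

-3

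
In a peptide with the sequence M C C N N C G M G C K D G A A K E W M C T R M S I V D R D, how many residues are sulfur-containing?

9

Cysteine (C, thiol) and methionine (M, thioether) are the two sulfur-containing amino acids.
Matching residues: M1, C2, C3, C6, M8, C10, M19, C20, M23.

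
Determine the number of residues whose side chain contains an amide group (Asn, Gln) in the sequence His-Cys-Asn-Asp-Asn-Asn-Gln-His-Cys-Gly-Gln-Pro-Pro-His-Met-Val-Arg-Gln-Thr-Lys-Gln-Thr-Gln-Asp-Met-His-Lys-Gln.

Matching residues: Asn3, Asn5, Asn6, Gln7, Gln11, Gln18, Gln21, Gln23, Gln28.

9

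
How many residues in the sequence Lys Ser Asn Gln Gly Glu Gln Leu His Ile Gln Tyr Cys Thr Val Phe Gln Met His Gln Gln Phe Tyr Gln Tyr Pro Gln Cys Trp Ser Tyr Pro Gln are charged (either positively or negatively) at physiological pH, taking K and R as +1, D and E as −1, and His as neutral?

Charged side chains at pH ~7.4: K, R (positive); D, E (negative).
Matching residues: Lys1, Glu6.

2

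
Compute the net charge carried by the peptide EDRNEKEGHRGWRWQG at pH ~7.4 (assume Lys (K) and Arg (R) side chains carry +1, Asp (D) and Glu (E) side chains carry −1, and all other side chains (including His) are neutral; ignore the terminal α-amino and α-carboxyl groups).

Positive (K, R): R3, K6, R10, R13 → +4.
Negative (D, E): E1, D2, E5, E7 → −4.
Net charge = (+4) + (−4) = 0.

0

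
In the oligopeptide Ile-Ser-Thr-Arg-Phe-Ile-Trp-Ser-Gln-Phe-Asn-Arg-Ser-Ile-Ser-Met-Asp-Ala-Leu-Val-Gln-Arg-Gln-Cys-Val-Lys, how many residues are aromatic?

Phenylalanine (F), tryptophan (W), and tyrosine (Y) have aromatic ring side chains.
Matching residues: Phe5, Trp7, Phe10.

3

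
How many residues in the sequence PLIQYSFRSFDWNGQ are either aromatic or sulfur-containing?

4

Aromatic: F, W, Y. Sulfur-containing: C, M.
Aromatic residues here: Y5, F7, F10, W12 (4).
Sulfur-containing residues here: none (0).
The two groups share no amino acid, so total = 4 + 0 = 4.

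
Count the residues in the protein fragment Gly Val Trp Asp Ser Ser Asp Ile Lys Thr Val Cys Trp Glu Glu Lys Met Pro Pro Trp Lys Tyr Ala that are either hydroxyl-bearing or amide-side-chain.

Hydroxyl-bearing: S, T, Y. Amide-side-chain: N, Q.
Hydroxyl-bearing residues here: Ser5, Ser6, Thr10, Tyr22 (4).
Amide-side-chain residues here: none (0).
The two groups share no amino acid, so total = 4 + 0 = 4.

4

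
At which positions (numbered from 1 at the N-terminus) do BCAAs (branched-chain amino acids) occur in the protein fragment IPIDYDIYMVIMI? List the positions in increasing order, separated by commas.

1, 3, 7, 10, 11, 13

The BCAAs are Val, Leu, and Ile — aliphatic side chains with a branch point.
Matching residues: I1, I3, I7, V10, I11, I13.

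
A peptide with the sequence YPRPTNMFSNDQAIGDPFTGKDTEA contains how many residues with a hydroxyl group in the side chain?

5

S, T, and Y are the three residues with a side-chain hydroxyl.
Matching residues: Y1, T5, S9, T19, T23.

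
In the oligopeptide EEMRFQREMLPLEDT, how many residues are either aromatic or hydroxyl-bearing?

2

Aromatic: F, W, Y. Hydroxyl-bearing: S, T, Y.
Aromatic residues here: F5 (1).
Hydroxyl-bearing residues here: T15 (1).
(Y belongs to both groups, but none appear in this sequence.) Total = 1 + 1 = 2.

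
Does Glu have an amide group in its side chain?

Asparagine (N) and glutamine (Q) have uncharged amide side chains.
Glutamate is not in this group.

No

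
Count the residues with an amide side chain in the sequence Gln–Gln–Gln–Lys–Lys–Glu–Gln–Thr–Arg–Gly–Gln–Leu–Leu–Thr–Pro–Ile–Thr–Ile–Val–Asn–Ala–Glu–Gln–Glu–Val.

Only N (asparagine) and Q (glutamine) carry a side-chain carboxamide.
Matching residues: Gln1, Gln2, Gln3, Gln7, Gln11, Asn20, Gln23.

7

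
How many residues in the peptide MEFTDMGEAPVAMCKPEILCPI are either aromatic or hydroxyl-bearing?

2

Aromatic: F, W, Y. Hydroxyl-bearing: S, T, Y.
Aromatic residues here: F3 (1).
Hydroxyl-bearing residues here: T4 (1).
(Y belongs to both groups, but none appear in this sequence.) Total = 1 + 1 = 2.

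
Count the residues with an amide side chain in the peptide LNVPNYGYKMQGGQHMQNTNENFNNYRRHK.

The amide-side-chain residues are Asn (N) and Gln (Q).
Matching residues: N2, N5, Q11, Q14, Q17, N18, N20, N22, N24, N25.

10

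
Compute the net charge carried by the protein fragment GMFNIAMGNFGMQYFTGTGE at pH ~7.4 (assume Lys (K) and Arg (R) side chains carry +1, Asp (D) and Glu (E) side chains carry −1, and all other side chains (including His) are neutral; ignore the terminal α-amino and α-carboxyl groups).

Positive (K, R): none → +0.
Negative (D, E): E20 → −1.
Net charge = (+0) + (−1) = −1.

-1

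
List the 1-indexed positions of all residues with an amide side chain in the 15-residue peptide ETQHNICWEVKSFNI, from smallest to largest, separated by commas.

3, 5, 14

Asparagine (N) and glutamine (Q) have uncharged amide side chains.
Matching residues: Q3, N5, N14.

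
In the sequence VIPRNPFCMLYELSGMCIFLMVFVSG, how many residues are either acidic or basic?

2

Acidic: D, E. Basic: H, K, R.
Acidic residues here: E12 (1).
Basic residues here: R4 (1).
The two groups share no amino acid, so total = 1 + 1 = 2.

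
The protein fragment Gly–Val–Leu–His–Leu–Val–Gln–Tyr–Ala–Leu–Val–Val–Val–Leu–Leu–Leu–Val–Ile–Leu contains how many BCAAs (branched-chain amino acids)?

The BCAAs are Val, Leu, and Ile — aliphatic side chains with a branch point.
Matching residues: Val2, Leu3, Leu5, Val6, Leu10, Val11, Val12, Val13, Leu14, Leu15, Leu16, Val17, Ile18, Leu19.

14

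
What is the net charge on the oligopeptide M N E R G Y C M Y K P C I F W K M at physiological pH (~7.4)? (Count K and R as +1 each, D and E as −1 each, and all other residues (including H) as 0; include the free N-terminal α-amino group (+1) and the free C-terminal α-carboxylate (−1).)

+2

Positive (K, R): R4, K10, K16 → +3.
Negative (D, E): E3 → −1.
The N-terminus (+1) and C-terminus (−1) cancel.
Net charge = (+3) + (−1) = +2.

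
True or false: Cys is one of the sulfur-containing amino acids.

Cysteine (C, thiol) and methionine (M, thioether) are the two sulfur-containing amino acids.
Cysteine is in this group.

True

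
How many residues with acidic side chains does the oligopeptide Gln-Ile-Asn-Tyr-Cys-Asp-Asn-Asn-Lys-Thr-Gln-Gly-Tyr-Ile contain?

1

Only D (aspartate) and E (glutamate) carry a side-chain carboxylic acid.
Matching residues: Asp6.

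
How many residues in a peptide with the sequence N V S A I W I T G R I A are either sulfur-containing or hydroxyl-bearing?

Sulfur-containing: C, M. Hydroxyl-bearing: S, T, Y.
Sulfur-containing residues here: none (0).
Hydroxyl-bearing residues here: S3, T8 (2).
The two groups share no amino acid, so total = 0 + 2 = 2.

2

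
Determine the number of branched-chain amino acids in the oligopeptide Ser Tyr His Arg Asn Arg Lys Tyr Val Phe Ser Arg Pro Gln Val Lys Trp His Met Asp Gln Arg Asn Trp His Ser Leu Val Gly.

Valine (V), leucine (L), and isoleucine (I) are the branched-chain amino acids.
Matching residues: Val9, Val15, Leu27, Val28.

4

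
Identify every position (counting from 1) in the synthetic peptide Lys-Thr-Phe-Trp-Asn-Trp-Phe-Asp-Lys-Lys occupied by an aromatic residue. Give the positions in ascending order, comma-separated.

Matching residues: Phe3, Trp4, Trp6, Phe7.

3, 4, 6, 7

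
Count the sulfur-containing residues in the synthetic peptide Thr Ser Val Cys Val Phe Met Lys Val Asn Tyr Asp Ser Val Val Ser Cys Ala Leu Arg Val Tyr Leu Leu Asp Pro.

3

The sulfur-bearing residues are cysteine (–SH) and methionine (–S–CH₃).
Matching residues: Cys4, Met7, Cys17.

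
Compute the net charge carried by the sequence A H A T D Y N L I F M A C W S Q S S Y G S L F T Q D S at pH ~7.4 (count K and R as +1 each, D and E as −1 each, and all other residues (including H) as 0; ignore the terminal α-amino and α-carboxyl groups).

Positive (K, R): none → +0.
Negative (D, E): D5, D26 → −2.
Net charge = (+0) + (−2) = −2.

-2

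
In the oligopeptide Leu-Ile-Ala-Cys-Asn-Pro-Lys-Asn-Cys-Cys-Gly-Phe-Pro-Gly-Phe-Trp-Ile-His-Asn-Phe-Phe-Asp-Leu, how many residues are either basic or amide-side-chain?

5

Basic: H, K, R. Amide-side-chain: N, Q.
Basic residues here: Lys7, His18 (2).
Amide-side-chain residues here: Asn5, Asn8, Asn19 (3).
The two groups share no amino acid, so total = 2 + 3 = 5.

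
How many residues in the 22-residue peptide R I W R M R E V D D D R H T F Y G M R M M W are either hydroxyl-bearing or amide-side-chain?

2

Hydroxyl-bearing: S, T, Y. Amide-side-chain: N, Q.
Hydroxyl-bearing residues here: T14, Y16 (2).
Amide-side-chain residues here: none (0).
The two groups share no amino acid, so total = 2 + 0 = 2.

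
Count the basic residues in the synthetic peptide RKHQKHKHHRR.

10

The basic amino acids are Lys (K), Arg (R), and His (H).
Matching residues: R1, K2, H3, K5, H6, K7, H8, H9, R10, R11.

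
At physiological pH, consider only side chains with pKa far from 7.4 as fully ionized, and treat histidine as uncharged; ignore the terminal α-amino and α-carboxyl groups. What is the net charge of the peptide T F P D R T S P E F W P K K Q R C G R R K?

At pH ~7.4 the Lys and Arg side chains are protonated (+1), the Asp and Glu side chains are deprotonated (−1), and with His taken as neutral all other side chains carry no charge.
Positive (K, R): R5, K13, K14, R16, R19, R20, K21 → +7.
Negative (D, E): D4, E9 → −2.
Net charge = (+7) + (−2) = +5.

+5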